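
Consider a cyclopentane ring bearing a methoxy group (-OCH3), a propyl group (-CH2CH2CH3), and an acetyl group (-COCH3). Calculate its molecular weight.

184.28 g/mol

Atom tally by fragment:
  cyclopentane ring core → C:5 H:10
  (− 3 ring H displaced by substituents)
  + OCH3 → C:1 H:3 O:1
  + CH2CH2CH3 → C:3 H:7
  + COCH3 → C:2 H:3 O:1
Element totals:
  C: 11
  H: 20
  O: 2
Molecular formula: C11H20O2.
  M = 11(12.011) + 20(1.008) + 2(15.999)
    = 132.121 + 20.160 + 31.998 = 184.279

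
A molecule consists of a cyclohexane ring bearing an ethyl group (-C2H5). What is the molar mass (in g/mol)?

Atom tally by fragment:
  cyclohexane ring core → C:6 H:12
  (− 1 ring H displaced by substituents)
  + C2H5 → C:2 H:5
Element totals:
  C: 8
  H: 16
Molecular formula: C8H16.
  M = 8(12.011) + 16(1.008)
    = 96.088 + 16.128 = 112.216

112.22 g/mol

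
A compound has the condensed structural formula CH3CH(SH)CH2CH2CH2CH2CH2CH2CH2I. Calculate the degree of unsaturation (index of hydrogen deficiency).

Atom tally by fragment:
  CH3 → C:1 H:3
  CH(SH) → C:1 H:2 S:1
  CH2 → C:1 H:2
  CH2 → C:1 H:2
  CH2 → C:1 H:2
  CH2 → C:1 H:2
  CH2 → C:1 H:2
  CH2 → C:1 H:2
  CH2I → C:1 H:2 I:1
Element totals:
  C: 9
  H: 19
  I: 1
  S: 1
Molecular formula: C9H19IS.
DoU = (2C + 2 + N − H − X) / 2 = (2·9 + 2 + 0 − 19 − 1) / 2 = 0.

0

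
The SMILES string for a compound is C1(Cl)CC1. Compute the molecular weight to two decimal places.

Atom tally by fragment:
  cyclopropane ring core → C:3 H:6
  (− 1 ring H displaced by substituents)
  + Cl → Cl:1
Element totals:
  C: 3
  H: 5
  Cl: 1
Molecular formula: C3H5Cl.
  M = 3(12.011) + 5(1.008) + 35.45
    = 36.033 + 5.040 + 35.450 = 76.523

76.52 g/mol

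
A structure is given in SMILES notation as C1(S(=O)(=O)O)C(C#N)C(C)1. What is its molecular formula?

Atom tally by fragment:
  cyclopropane ring core → C:3 H:6
  (− 3 ring H displaced by substituents)
  + SO3H → S:1 O:3 H:1
  + CN → C:1 N:1
  + CH3 → C:1 H:3
Element totals:
  C: 5
  H: 7
  N: 1
  O: 3
  S: 1

C5H7NO3S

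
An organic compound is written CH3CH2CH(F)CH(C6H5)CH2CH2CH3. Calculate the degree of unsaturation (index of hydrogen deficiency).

4

Element totals:
  C: 13
  H: 19
  F: 1
Molecular formula: C13H19F.
DoU = (2C + 2 + N − H − X) / 2 = (2·13 + 2 + 0 − 19 − 1) / 2 = 4.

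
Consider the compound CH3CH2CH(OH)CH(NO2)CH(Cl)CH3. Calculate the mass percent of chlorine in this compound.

19.52%

Atom tally by fragment:
  CH3 → C:1 H:3
  CH2 → C:1 H:2
  CH(OH) → C:1 H:2 O:1
  CH(NO2) → C:1 H:1 N:1 O:2
  CH(Cl) → C:1 H:1 Cl:1
  CH3 → C:1 H:3
Element totals:
  C: 6
  H: 12
  Cl: 1
  N: 1
  O: 3
Molecular formula: C6H12ClNO3.
Molar mass = 181.616 g/mol.
Mass from Cl: 1 × 35.45 = 35.450 g/mol.
%Cl = 35.450 / 181.616 × 100 = 19.52%.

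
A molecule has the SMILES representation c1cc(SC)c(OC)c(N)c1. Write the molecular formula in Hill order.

C8H11NOS

Atom tally by fragment:
  benzene ring core → C:6 H:6
  (− 3 ring H displaced by substituents)
  + SCH3 → C:1 H:3 S:1
  + OCH3 → C:1 H:3 O:1
  + NH2 → N:1 H:2
Element totals:
  C: 8
  H: 11
  N: 1
  O: 1
  S: 1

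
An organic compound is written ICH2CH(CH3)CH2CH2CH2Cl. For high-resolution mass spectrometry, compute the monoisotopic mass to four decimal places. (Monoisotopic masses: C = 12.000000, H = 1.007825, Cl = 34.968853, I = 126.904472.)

245.9672

Atom tally by fragment:
  ICH2 → C:1 H:2 I:1
  CH(CH3) → C:2 H:4
  CH2 → C:1 H:2
  CH2 → C:1 H:2
  CH2Cl → C:1 H:2 Cl:1
Element totals:
  C: 6
  H: 12
  Cl: 1
  I: 1
Molecular formula: C6H12ClI.
  M = 6(12.0) + 12(1.007825) + 34.968853 + 126.904472
    = 72.000000 + 12.093900 + 34.968853 + 126.904472 = 245.967225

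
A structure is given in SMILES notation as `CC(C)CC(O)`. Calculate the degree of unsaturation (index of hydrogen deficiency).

0

Atom tally by fragment:
  CH3 → C:1 H:3
  CH(CH3) → C:2 H:4
  CH2 → C:1 H:2
  CH2OH → C:1 H:3 O:1
Element totals:
  C: 5
  H: 12
  O: 1
Molecular formula: C5H12O.
DoU = (2C + 2 + N − H − X) / 2 = (2·5 + 2 + 0 − 12 − 0) / 2 = 0.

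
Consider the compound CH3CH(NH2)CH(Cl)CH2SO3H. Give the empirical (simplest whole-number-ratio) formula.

C4H10ClNO3S

Atom tally by fragment:
  CH3 → C:1 H:3
  CH(NH2) → C:1 H:3 N:1
  CH(Cl) → C:1 H:1 Cl:1
  CH2SO3H → C:1 H:3 S:1 O:3
Element totals:
  C: 4
  H: 10
  Cl: 1
  N: 1
  O: 3
  S: 1
Molecular formula: C4H10ClNO3S.
gcd of subscripts (4, 1, 10, 1, 3, 1) = 1, so the empirical formula equals the molecular formula.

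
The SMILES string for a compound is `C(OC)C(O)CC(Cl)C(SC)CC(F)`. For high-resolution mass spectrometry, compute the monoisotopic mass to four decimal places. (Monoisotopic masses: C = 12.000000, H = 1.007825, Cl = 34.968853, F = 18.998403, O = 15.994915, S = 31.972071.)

Atom tally by fragment:
  CH3OCH2 → C:2 H:5 O:1
  CH(OH) → C:1 H:2 O:1
  CH2 → C:1 H:2
  CH(Cl) → C:1 H:1 Cl:1
  CH(SCH3) → C:2 H:4 S:1
  CH2 → C:1 H:2
  CH2F → C:1 H:2 F:1
Element totals:
  C: 9
  H: 18
  Cl: 1
  F: 1
  O: 2
  S: 1
Molecular formula: C9H18ClFO2S.
  M = 9(12.0) + 18(1.007825) + 34.968853 + 18.998403 + 2(15.994915) + 31.972071
    = 108.000000 + 18.140850 + 34.968853 + 18.998403 + 31.989830 + 31.972071 = 244.070007

244.0700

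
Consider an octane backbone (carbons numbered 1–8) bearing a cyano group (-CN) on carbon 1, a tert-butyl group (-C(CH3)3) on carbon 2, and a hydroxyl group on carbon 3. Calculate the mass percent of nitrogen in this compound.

Atom tally by fragment:
  NCCH2 → C:2 H:2 N:1
  CH(C(CH3)3) → C:5 H:10
  CH(OH) → C:1 H:2 O:1
  CH2 → C:1 H:2
  CH2 → C:1 H:2
  CH2 → C:1 H:2
  CH2 → C:1 H:2
  CH3 → C:1 H:3
Element totals:
  C: 13
  H: 25
  N: 1
  O: 1
Molecular formula: C13H25NO.
Molar mass = 211.349 g/mol.
Mass from N: 1 × 14.007 = 14.007 g/mol.
%N = 14.007 / 211.349 × 100 = 6.63%.

6.63%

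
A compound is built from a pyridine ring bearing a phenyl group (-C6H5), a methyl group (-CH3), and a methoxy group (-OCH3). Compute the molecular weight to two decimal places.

Atom tally by fragment:
  pyridine ring core → C:5 H:5 N:1
  (− 3 ring H displaced by substituents)
  + C6H5 → C:6 H:5
  + CH3 → C:1 H:3
  + OCH3 → C:1 H:3 O:1
Element totals:
  C: 13
  H: 13
  N: 1
  O: 1
Molecular formula: C13H13NO.
  M = 13(12.011) + 13(1.008) + 14.007 + 15.999
    = 156.143 + 13.104 + 14.007 + 15.999 = 199.253

199.25 g/mol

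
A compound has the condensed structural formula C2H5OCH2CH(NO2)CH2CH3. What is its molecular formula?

C6H13NO3

Atom tally by fragment:
  C2H5OCH2 → C:3 H:7 O:1
  CH(NO2) → C:1 H:1 N:1 O:2
  CH2 → C:1 H:2
  CH3 → C:1 H:3
Element totals:
  C: 6
  H: 13
  N: 1
  O: 3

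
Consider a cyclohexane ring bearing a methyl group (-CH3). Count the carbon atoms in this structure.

7

Atom tally by fragment:
  cyclohexane ring core → C:6 H:12
  (− 1 ring H displaced by substituents)
  + CH3 → C:1 H:3
Element totals:
  C: 7
  H: 14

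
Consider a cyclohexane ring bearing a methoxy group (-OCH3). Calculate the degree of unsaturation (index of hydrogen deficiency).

Atom tally by fragment:
  cyclohexane ring core → C:6 H:12
  (− 1 ring H displaced by substituents)
  + OCH3 → C:1 H:3 O:1
Element totals:
  C: 7
  H: 14
  O: 1
Molecular formula: C7H14O.
DoU = (2C + 2 + N − H − X) / 2 = (2·7 + 2 + 0 − 14 − 0) / 2 = 1.

1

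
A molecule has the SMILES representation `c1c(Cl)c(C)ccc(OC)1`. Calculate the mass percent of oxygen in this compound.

10.22%

Atom tally by fragment:
  benzene ring core → C:6 H:6
  (− 3 ring H displaced by substituents)
  + Cl → Cl:1
  + CH3 → C:1 H:3
  + OCH3 → C:1 H:3 O:1
Element totals:
  C: 8
  H: 9
  Cl: 1
  O: 1
Molecular formula: C8H9ClO.
Molar mass = 156.609 g/mol.
Mass from O: 1 × 15.999 = 15.999 g/mol.
%O = 15.999 / 156.609 × 100 = 10.22%.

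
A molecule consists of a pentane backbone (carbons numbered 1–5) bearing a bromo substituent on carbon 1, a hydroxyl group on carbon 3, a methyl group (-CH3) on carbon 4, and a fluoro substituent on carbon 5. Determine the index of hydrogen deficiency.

0

Atom tally by fragment:
  BrCH2 → C:1 H:2 Br:1
  CH2 → C:1 H:2
  CH(OH) → C:1 H:2 O:1
  CH(CH3) → C:2 H:4
  CH2F → C:1 H:2 F:1
Element totals:
  C: 6
  H: 12
  Br: 1
  F: 1
  O: 1
Molecular formula: C6H12BrFO.
DoU = (2C + 2 + N − H − X) / 2 = (2·6 + 2 + 0 − 12 − 2) / 2 = 0.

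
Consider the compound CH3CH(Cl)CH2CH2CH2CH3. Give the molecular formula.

Atom tally by fragment:
  CH3 → C:1 H:3
  CH(Cl) → C:1 H:1 Cl:1
  CH2 → C:1 H:2
  CH2 → C:1 H:2
  CH2 → C:1 H:2
  CH3 → C:1 H:3
Element totals:
  C: 6
  H: 13
  Cl: 1

C6H13Cl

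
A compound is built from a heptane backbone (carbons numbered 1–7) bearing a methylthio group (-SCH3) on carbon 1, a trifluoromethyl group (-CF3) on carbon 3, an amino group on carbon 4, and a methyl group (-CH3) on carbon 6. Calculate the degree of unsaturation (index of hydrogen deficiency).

0

Atom tally by fragment:
  CH3SCH2 → C:2 H:5 S:1
  CH2 → C:1 H:2
  CH(CF3) → C:2 H:1 F:3
  CH(NH2) → C:1 H:3 N:1
  CH2 → C:1 H:2
  CH(CH3) → C:2 H:4
  CH3 → C:1 H:3
Element totals:
  C: 10
  H: 20
  F: 3
  N: 1
  S: 1
Molecular formula: C10H20F3NS.
DoU = (2C + 2 + N − H − X) / 2 = (2·10 + 2 + 1 − 20 − 3) / 2 = 0.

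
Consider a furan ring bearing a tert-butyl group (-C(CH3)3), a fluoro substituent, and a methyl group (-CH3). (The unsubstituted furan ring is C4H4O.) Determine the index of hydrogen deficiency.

Atom tally by fragment:
  furan ring core → C:4 H:4 O:1
  (− 3 ring H displaced by substituents)
  + C(CH3)3 → C:4 H:9
  + F → F:1
  + CH3 → C:1 H:3
Element totals:
  C: 9
  H: 13
  F: 1
  O: 1
Molecular formula: C9H13FO.
DoU = (2C + 2 + N − H − X) / 2 = (2·9 + 2 + 0 − 13 − 1) / 2 = 3.

3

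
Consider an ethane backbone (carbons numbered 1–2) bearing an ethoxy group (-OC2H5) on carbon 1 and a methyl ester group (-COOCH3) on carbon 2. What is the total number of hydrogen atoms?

Atom tally by fragment:
  C2H5OCH2 → C:3 H:7 O:1
  CH2COOCH3 → C:3 H:5 O:2
Element totals:
  C: 6
  H: 12
  O: 3

12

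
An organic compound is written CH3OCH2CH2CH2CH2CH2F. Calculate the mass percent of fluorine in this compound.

Atom tally by fragment:
  CH3OCH2 → C:2 H:5 O:1
  CH2 → C:1 H:2
  CH2 → C:1 H:2
  CH2 → C:1 H:2
  CH2F → C:1 H:2 F:1
Element totals:
  C: 6
  H: 13
  F: 1
  O: 1
Molecular formula: C6H13FO.
Molar mass = 120.167 g/mol.
Mass from F: 1 × 18.998 = 18.998 g/mol.
%F = 18.998 / 120.167 × 100 = 15.81%.

15.81%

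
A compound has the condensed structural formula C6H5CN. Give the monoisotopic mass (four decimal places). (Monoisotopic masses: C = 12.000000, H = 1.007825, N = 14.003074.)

Element totals:
  C: 7
  H: 5
  N: 1
Molecular formula: C7H5N.
  M = 7(12.0) + 5(1.007825) + 14.003074
    = 84.000000 + 5.039125 + 14.003074 = 103.042199

103.0422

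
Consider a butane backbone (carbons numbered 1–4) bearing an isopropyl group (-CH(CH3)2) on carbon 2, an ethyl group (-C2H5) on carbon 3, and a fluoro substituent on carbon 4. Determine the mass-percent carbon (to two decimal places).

Atom tally by fragment:
  CH3 → C:1 H:3
  CH(CH(CH3)2) → C:4 H:8
  CH(C2H5) → C:3 H:6
  CH2F → C:1 H:2 F:1
Element totals:
  C: 9
  H: 19
  F: 1
Molecular formula: C9H19F.
Molar mass = 146.249 g/mol.
Mass from C: 9 × 12.011 = 108.099 g/mol.
%C = 108.099 / 146.249 × 100 = 73.91%.

73.91%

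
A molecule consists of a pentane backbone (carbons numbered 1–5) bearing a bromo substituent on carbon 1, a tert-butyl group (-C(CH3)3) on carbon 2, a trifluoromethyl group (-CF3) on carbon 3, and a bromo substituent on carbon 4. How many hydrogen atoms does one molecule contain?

Atom tally by fragment:
  BrCH2 → C:1 H:2 Br:1
  CH(C(CH3)3) → C:5 H:10
  CH(CF3) → C:2 H:1 F:3
  CH(Br) → C:1 H:1 Br:1
  CH3 → C:1 H:3
Element totals:
  C: 10
  H: 17
  Br: 2
  F: 3

17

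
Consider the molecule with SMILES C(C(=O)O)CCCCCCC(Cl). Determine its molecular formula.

C9H17ClO2

Atom tally by fragment:
  HOOCCH2 → C:2 H:3 O:2
  CH2 → C:1 H:2
  CH2 → C:1 H:2
  CH2 → C:1 H:2
  CH2 → C:1 H:2
  CH2 → C:1 H:2
  CH2 → C:1 H:2
  CH2Cl → C:1 H:2 Cl:1
Element totals:
  C: 9
  H: 17
  Cl: 1
  O: 2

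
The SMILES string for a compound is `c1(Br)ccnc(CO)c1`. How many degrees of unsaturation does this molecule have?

4

Atom tally by fragment:
  pyridine ring core → C:5 H:5 N:1
  (− 2 ring H displaced by substituents)
  + Br → Br:1
  + CH2OH → C:1 H:3 O:1
Element totals:
  C: 6
  H: 6
  Br: 1
  N: 1
  O: 1
Molecular formula: C6H6BrNO.
DoU = (2C + 2 + N − H − X) / 2 = (2·6 + 2 + 1 − 6 − 1) / 2 = 4.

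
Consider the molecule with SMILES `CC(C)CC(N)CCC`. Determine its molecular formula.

Atom tally by fragment:
  CH3 → C:1 H:3
  CH(CH3) → C:2 H:4
  CH2 → C:1 H:2
  CH(NH2) → C:1 H:3 N:1
  CH2 → C:1 H:2
  CH2 → C:1 H:2
  CH3 → C:1 H:3
Element totals:
  C: 8
  H: 19
  N: 1

C8H19N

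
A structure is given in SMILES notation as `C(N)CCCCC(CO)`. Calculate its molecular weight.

Atom tally by fragment:
  H2NCH2 → C:1 H:4 N:1
  CH2 → C:1 H:2
  CH2 → C:1 H:2
  CH2 → C:1 H:2
  CH2 → C:1 H:2
  CH2CH2OH → C:2 H:5 O:1
Element totals:
  C: 7
  H: 17
  N: 1
  O: 1
Molecular formula: C7H17NO.
  M = 7(12.011) + 17(1.008) + 14.007 + 15.999
    = 84.077 + 17.136 + 14.007 + 15.999 = 131.219

131.22 g/mol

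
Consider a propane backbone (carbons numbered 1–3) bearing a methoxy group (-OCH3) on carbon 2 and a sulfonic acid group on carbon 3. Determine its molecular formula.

C4H10O4S

Atom tally by fragment:
  CH3 → C:1 H:3
  CH(OCH3) → C:2 H:4 O:1
  CH2SO3H → C:1 H:3 S:1 O:3
Element totals:
  C: 4
  H: 10
  O: 4
  S: 1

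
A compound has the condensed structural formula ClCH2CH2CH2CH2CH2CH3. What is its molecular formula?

Atom tally by fragment:
  ClCH2 → C:1 H:2 Cl:1
  CH2 → C:1 H:2
  CH2 → C:1 H:2
  CH2 → C:1 H:2
  CH2 → C:1 H:2
  CH3 → C:1 H:3
Element totals:
  C: 6
  H: 13
  Cl: 1

C6H13Cl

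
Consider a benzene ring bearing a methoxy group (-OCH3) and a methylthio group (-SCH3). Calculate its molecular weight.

154.23 g/mol

Atom tally by fragment:
  benzene ring core → C:6 H:6
  (− 2 ring H displaced by substituents)
  + OCH3 → C:1 H:3 O:1
  + SCH3 → C:1 H:3 S:1
Element totals:
  C: 8
  H: 10
  O: 1
  S: 1
Molecular formula: C8H10OS.
  M = 8(12.011) + 10(1.008) + 15.999 + 32.06
    = 96.088 + 10.080 + 15.999 + 32.060 = 154.227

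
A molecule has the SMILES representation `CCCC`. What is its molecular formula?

C4H10

Atom tally by fragment:
  CH3 → C:1 H:3
  CH2 → C:1 H:2
  CH2 → C:1 H:2
  CH3 → C:1 H:3
Element totals:
  C: 4
  H: 10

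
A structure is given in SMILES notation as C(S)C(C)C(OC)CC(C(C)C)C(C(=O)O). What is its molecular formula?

Atom tally by fragment:
  HSCH2 → C:1 H:3 S:1
  CH(CH3) → C:2 H:4
  CH(OCH3) → C:2 H:4 O:1
  CH2 → C:1 H:2
  CH(CH(CH3)2) → C:4 H:8
  CH2COOH → C:2 H:3 O:2
Element totals:
  C: 12
  H: 24
  O: 3
  S: 1

C12H24O3S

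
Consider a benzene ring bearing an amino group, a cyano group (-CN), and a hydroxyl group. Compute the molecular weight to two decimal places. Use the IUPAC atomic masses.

134.14 g/mol

Atom tally by fragment:
  benzene ring core → C:6 H:6
  (− 3 ring H displaced by substituents)
  + NH2 → N:1 H:2
  + CN → C:1 N:1
  + OH → O:1 H:1
Element totals:
  C: 7
  H: 6
  N: 2
  O: 1
Molecular formula: C7H6N2O.
  M = 7(12.011) + 6(1.008) + 2(14.007) + 15.999
    = 84.077 + 6.048 + 28.014 + 15.999 = 134.138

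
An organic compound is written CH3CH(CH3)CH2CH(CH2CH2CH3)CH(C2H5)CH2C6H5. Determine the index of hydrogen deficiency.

4

Element totals:
  C: 18
  H: 30
Molecular formula: C18H30.
DoU = (2C + 2 + N − H − X) / 2 = (2·18 + 2 + 0 − 30 − 0) / 2 = 4.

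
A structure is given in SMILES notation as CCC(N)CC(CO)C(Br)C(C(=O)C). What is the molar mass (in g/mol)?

266.18 g/mol

Atom tally by fragment:
  CH3 → C:1 H:3
  CH2 → C:1 H:2
  CH(NH2) → C:1 H:3 N:1
  CH2 → C:1 H:2
  CH(CH2OH) → C:2 H:4 O:1
  CH(Br) → C:1 H:1 Br:1
  CH2COCH3 → C:3 H:5 O:1
Element totals:
  C: 10
  H: 20
  Br: 1
  N: 1
  O: 2
Molecular formula: C10H20BrNO2.
  M = 10(12.011) + 20(1.008) + 79.904 + 14.007 + 2(15.999)
    = 120.110 + 20.160 + 79.904 + 14.007 + 31.998 = 266.179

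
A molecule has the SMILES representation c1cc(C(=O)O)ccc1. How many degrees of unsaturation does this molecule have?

Atom tally by fragment:
  benzene ring core → C:6 H:6
  (− 1 ring H displaced by substituents)
  + COOH → C:1 H:1 O:2
Element totals:
  C: 7
  H: 6
  O: 2
Molecular formula: C7H6O2.
DoU = (2C + 2 + N − H − X) / 2 = (2·7 + 2 + 0 − 6 − 0) / 2 = 5.

5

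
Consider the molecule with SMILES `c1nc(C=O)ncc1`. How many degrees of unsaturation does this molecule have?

Atom tally by fragment:
  pyrimidine ring core → C:4 H:4 N:2
  (− 1 ring H displaced by substituents)
  + CHO → C:1 H:1 O:1
Element totals:
  C: 5
  H: 4
  N: 2
  O: 1
Molecular formula: C5H4N2O.
DoU = (2C + 2 + N − H − X) / 2 = (2·5 + 2 + 2 − 4 − 0) / 2 = 5.

5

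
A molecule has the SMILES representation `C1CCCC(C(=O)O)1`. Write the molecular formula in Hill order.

C6H10O2

Atom tally by fragment:
  cyclopentane ring core → C:5 H:10
  (− 1 ring H displaced by substituents)
  + COOH → C:1 H:1 O:2
Element totals:
  C: 6
  H: 10
  O: 2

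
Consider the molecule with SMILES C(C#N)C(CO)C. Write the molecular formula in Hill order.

Atom tally by fragment:
  NCCH2 → C:2 H:2 N:1
  CH(CH2OH) → C:2 H:4 O:1
  CH3 → C:1 H:3
Element totals:
  C: 5
  H: 9
  N: 1
  O: 1

C5H9NO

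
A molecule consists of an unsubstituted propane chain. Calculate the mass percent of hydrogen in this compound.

Atom tally by fragment:
  CH3 → C:1 H:3
  CH2 → C:1 H:2
  CH3 → C:1 H:3
Element totals:
  C: 3
  H: 8
Molecular formula: C3H8.
Molar mass = 44.097 g/mol.
Mass from H: 8 × 1.008 = 8.064 g/mol.
%H = 8.064 / 44.097 × 100 = 18.29%.

18.29%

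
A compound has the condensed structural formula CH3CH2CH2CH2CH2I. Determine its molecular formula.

Atom tally by fragment:
  CH3 → C:1 H:3
  CH2 → C:1 H:2
  CH2 → C:1 H:2
  CH2 → C:1 H:2
  CH2I → C:1 H:2 I:1
Element totals:
  C: 5
  H: 11
  I: 1

C5H11I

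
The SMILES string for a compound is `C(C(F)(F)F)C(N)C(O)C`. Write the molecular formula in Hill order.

Atom tally by fragment:
  F3CCH2 → C:2 H:2 F:3
  CH(NH2) → C:1 H:3 N:1
  CH(OH) → C:1 H:2 O:1
  CH3 → C:1 H:3
Element totals:
  C: 5
  H: 10
  F: 3
  N: 1
  O: 1

C5H10F3NO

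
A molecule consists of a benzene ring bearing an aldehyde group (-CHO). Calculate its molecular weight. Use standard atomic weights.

106.12 g/mol

Atom tally by fragment:
  benzene ring core → C:6 H:6
  (− 1 ring H displaced by substituents)
  + CHO → C:1 H:1 O:1
Element totals:
  C: 7
  H: 6
  O: 1
Molecular formula: C7H6O.
  M = 7(12.011) + 6(1.008) + 15.999
    = 84.077 + 6.048 + 15.999 = 106.124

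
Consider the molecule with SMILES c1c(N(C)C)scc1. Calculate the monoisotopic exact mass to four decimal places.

127.0456

Atom tally by fragment:
  thiophene ring core → C:4 H:4 S:1
  (− 1 ring H displaced by substituents)
  + N(CH3)2 → N:1 C:2 H:6
Element totals:
  C: 6
  H: 9
  N: 1
  S: 1
Molecular formula: C6H9NS.
  M = 6(12.0) + 9(1.007825) + 14.003074 + 31.972071
    = 72.000000 + 9.070425 + 14.003074 + 31.972071 = 127.045570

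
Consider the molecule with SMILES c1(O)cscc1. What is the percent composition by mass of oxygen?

Atom tally by fragment:
  thiophene ring core → C:4 H:4 S:1
  (− 1 ring H displaced by substituents)
  + OH → O:1 H:1
Element totals:
  C: 4
  H: 4
  O: 1
  S: 1
Molecular formula: C4H4OS.
Molar mass = 100.135 g/mol.
Mass from O: 1 × 15.999 = 15.999 g/mol.
%O = 15.999 / 100.135 × 100 = 15.98%.

15.98%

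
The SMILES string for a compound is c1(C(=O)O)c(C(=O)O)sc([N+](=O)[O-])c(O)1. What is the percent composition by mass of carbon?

30.91%

Atom tally by fragment:
  thiophene ring core → C:4 H:4 S:1
  (− 4 ring H displaced by substituents)
  + COOH → C:1 H:1 O:2
  + COOH → C:1 H:1 O:2
  + NO2 → N:1 O:2
  + OH → O:1 H:1
Element totals:
  C: 6
  H: 3
  N: 1
  O: 7
  S: 1
Molecular formula: C6H3NO7S.
Molar mass = 233.150 g/mol.
Mass from C: 6 × 12.011 = 72.066 g/mol.
%C = 72.066 / 233.150 × 100 = 30.91%.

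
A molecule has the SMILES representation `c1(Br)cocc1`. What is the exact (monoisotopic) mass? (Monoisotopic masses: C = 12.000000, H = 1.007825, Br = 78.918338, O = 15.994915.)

145.9367

Atom tally by fragment:
  furan ring core → C:4 H:4 O:1
  (− 1 ring H displaced by substituents)
  + Br → Br:1
Element totals:
  C: 4
  H: 3
  Br: 1
  O: 1
Molecular formula: C4H3BrO.
  M = 4(12.0) + 3(1.007825) + 78.918338 + 15.994915
    = 48.000000 + 3.023475 + 78.918338 + 15.994915 = 145.936728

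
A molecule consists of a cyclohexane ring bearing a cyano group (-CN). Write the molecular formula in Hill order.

C7H11N

Atom tally by fragment:
  cyclohexane ring core → C:6 H:12
  (− 1 ring H displaced by substituents)
  + CN → C:1 N:1
Element totals:
  C: 7
  H: 11
  N: 1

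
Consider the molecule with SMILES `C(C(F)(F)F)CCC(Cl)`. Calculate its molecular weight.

160.56 g/mol

Atom tally by fragment:
  F3CCH2 → C:2 H:2 F:3
  CH2 → C:1 H:2
  CH2 → C:1 H:2
  CH2Cl → C:1 H:2 Cl:1
Element totals:
  C: 5
  H: 8
  Cl: 1
  F: 3
Molecular formula: C5H8ClF3.
  M = 5(12.011) + 8(1.008) + 35.45 + 3(18.998)
    = 60.055 + 8.064 + 35.450 + 56.994 = 160.563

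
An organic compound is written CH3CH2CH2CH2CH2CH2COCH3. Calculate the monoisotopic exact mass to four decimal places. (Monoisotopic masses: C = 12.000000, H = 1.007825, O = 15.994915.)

Element totals:
  C: 8
  H: 16
  O: 1
Molecular formula: C8H16O.
  M = 8(12.0) + 16(1.007825) + 15.994915
    = 96.000000 + 16.125200 + 15.994915 = 128.120115

128.1201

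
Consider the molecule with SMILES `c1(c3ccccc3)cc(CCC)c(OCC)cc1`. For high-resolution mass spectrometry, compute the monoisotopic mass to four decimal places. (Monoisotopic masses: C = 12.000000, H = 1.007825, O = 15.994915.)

240.1514

Atom tally by fragment:
  benzene ring core → C:6 H:6
  (− 3 ring H displaced by substituents)
  + C6H5 → C:6 H:5
  + CH2CH2CH3 → C:3 H:7
  + OC2H5 → C:2 H:5 O:1
Element totals:
  C: 17
  H: 20
  O: 1
Molecular formula: C17H20O.
  M = 17(12.0) + 20(1.007825) + 15.994915
    = 204.000000 + 20.156500 + 15.994915 = 240.151415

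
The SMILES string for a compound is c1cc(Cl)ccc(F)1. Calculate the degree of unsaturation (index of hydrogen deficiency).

Atom tally by fragment:
  benzene ring core → C:6 H:6
  (− 2 ring H displaced by substituents)
  + Cl → Cl:1
  + F → F:1
Element totals:
  C: 6
  H: 4
  Cl: 1
  F: 1
Molecular formula: C6H4ClF.
DoU = (2C + 2 + N − H − X) / 2 = (2·6 + 2 + 0 − 4 − 2) / 2 = 4.

4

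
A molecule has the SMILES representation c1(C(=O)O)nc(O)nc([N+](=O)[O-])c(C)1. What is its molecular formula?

Atom tally by fragment:
  pyrimidine ring core → C:4 H:4 N:2
  (− 4 ring H displaced by substituents)
  + COOH → C:1 H:1 O:2
  + OH → O:1 H:1
  + NO2 → N:1 O:2
  + CH3 → C:1 H:3
Element totals:
  C: 6
  H: 5
  N: 3
  O: 5

C6H5N3O5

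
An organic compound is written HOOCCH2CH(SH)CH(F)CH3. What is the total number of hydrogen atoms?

Element totals:
  C: 5
  H: 9
  F: 1
  O: 2
  S: 1

9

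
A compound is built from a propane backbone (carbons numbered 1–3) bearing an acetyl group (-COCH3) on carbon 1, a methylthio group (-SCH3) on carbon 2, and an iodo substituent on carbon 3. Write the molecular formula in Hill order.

Atom tally by fragment:
  CH3COCH2 → C:3 H:5 O:1
  CH(SCH3) → C:2 H:4 S:1
  CH2I → C:1 H:2 I:1
Element totals:
  C: 6
  H: 11
  I: 1
  O: 1
  S: 1

C6H11IOS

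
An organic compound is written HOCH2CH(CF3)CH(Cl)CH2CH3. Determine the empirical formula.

Atom tally by fragment:
  HOCH2 → C:1 H:3 O:1
  CH(CF3) → C:2 H:1 F:3
  CH(Cl) → C:1 H:1 Cl:1
  CH2 → C:1 H:2
  CH3 → C:1 H:3
Element totals:
  C: 6
  H: 10
  Cl: 1
  F: 3
  O: 1
Molecular formula: C6H10ClF3O.
gcd of subscripts (6, 1, 3, 10, 1) = 1, so the empirical formula equals the molecular formula.

C6H10ClF3O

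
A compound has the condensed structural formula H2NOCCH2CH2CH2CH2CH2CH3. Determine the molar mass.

Atom tally by fragment:
  H2NOCCH2 → C:2 H:4 O:1 N:1
  CH2 → C:1 H:2
  CH2 → C:1 H:2
  CH2 → C:1 H:2
  CH2 → C:1 H:2
  CH3 → C:1 H:3
Element totals:
  C: 7
  H: 15
  N: 1
  O: 1
Molecular formula: C7H15NO.
  M = 7(12.011) + 15(1.008) + 14.007 + 15.999
    = 84.077 + 15.120 + 14.007 + 15.999 = 129.203

129.20 g/mol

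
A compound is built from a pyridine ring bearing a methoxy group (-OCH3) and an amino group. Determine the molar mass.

Atom tally by fragment:
  pyridine ring core → C:5 H:5 N:1
  (− 2 ring H displaced by substituents)
  + OCH3 → C:1 H:3 O:1
  + NH2 → N:1 H:2
Element totals:
  C: 6
  H: 8
  N: 2
  O: 1
Molecular formula: C6H8N2O.
  M = 6(12.011) + 8(1.008) + 2(14.007) + 15.999
    = 72.066 + 8.064 + 28.014 + 15.999 = 124.143

124.14 g/mol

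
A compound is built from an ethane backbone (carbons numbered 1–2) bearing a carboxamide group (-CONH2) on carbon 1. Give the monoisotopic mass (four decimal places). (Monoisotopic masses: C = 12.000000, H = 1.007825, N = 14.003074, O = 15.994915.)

73.0528

Atom tally by fragment:
  H2NOCCH2 → C:2 H:4 O:1 N:1
  CH3 → C:1 H:3
Element totals:
  C: 3
  H: 7
  N: 1
  O: 1
Molecular formula: C3H7NO.
  M = 3(12.0) + 7(1.007825) + 14.003074 + 15.994915
    = 36.000000 + 7.054775 + 14.003074 + 15.994915 = 73.052764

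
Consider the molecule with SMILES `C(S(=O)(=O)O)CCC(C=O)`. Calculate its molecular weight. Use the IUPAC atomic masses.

166.19 g/mol

Atom tally by fragment:
  HO3SCH2 → C:1 H:3 S:1 O:3
  CH2 → C:1 H:2
  CH2 → C:1 H:2
  CH2CHO → C:2 H:3 O:1
Element totals:
  C: 5
  H: 10
  O: 4
  S: 1
Molecular formula: C5H10O4S.
  M = 5(12.011) + 10(1.008) + 4(15.999) + 32.06
    = 60.055 + 10.080 + 63.996 + 32.060 = 166.191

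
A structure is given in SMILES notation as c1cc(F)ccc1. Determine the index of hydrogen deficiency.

Atom tally by fragment:
  benzene ring core → C:6 H:6
  (− 1 ring H displaced by substituents)
  + F → F:1
Element totals:
  C: 6
  H: 5
  F: 1
Molecular formula: C6H5F.
DoU = (2C + 2 + N − H − X) / 2 = (2·6 + 2 + 0 − 5 − 1) / 2 = 4.

4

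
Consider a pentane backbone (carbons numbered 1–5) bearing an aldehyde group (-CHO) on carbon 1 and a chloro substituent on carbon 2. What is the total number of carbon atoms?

Atom tally by fragment:
  OHCCH2 → C:2 H:3 O:1
  CH(Cl) → C:1 H:1 Cl:1
  CH2 → C:1 H:2
  CH2 → C:1 H:2
  CH3 → C:1 H:3
Element totals:
  C: 6
  H: 11
  Cl: 1
  O: 1

6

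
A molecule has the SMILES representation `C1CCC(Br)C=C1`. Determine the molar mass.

161.04 g/mol

Atom tally by fragment:
  cyclohexene ring core → C:6 H:10
  (− 1 ring H displaced by substituents)
  + Br → Br:1
Element totals:
  C: 6
  H: 9
  Br: 1
Molecular formula: C6H9Br.
  M = 6(12.011) + 9(1.008) + 79.904
    = 72.066 + 9.072 + 79.904 = 161.042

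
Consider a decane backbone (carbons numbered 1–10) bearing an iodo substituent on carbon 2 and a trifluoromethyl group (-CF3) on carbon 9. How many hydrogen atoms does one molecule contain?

Atom tally by fragment:
  CH3 → C:1 H:3
  CH(I) → C:1 H:1 I:1
  CH2 → C:1 H:2
  CH2 → C:1 H:2
  CH2 → C:1 H:2
  CH2 → C:1 H:2
  CH2 → C:1 H:2
  CH2 → C:1 H:2
  CH(CF3) → C:2 H:1 F:3
  CH3 → C:1 H:3
Element totals:
  C: 11
  H: 20
  F: 3
  I: 1

20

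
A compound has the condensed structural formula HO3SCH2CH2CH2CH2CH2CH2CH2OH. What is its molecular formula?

C7H16O4S

Element totals:
  C: 7
  H: 16
  O: 4
  S: 1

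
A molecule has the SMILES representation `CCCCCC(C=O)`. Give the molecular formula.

Atom tally by fragment:
  CH3 → C:1 H:3
  CH2 → C:1 H:2
  CH2 → C:1 H:2
  CH2 → C:1 H:2
  CH2 → C:1 H:2
  CH2CHO → C:2 H:3 O:1
Element totals:
  C: 7
  H: 14
  O: 1

C7H14O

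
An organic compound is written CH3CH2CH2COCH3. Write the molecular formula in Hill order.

C5H10O

Atom tally by fragment:
  CH3 → C:1 H:3
  CH2 → C:1 H:2
  CH2COCH3 → C:3 H:5 O:1
Element totals:
  C: 5
  H: 10
  O: 1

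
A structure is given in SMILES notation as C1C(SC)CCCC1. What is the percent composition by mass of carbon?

64.55%

Atom tally by fragment:
  cyclohexane ring core → C:6 H:12
  (− 1 ring H displaced by substituents)
  + SCH3 → C:1 H:3 S:1
Element totals:
  C: 7
  H: 14
  S: 1
Molecular formula: C7H14S.
Molar mass = 130.249 g/mol.
Mass from C: 7 × 12.011 = 84.077 g/mol.
%C = 84.077 / 130.249 × 100 = 64.55%.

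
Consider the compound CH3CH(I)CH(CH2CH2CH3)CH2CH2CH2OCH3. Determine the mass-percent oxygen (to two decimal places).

Element totals:
  C: 10
  H: 21
  I: 1
  O: 1
Molecular formula: C10H21IO.
Molar mass = 284.181 g/mol.
Mass from O: 1 × 15.999 = 15.999 g/mol.
%O = 15.999 / 284.181 × 100 = 5.63%.

5.63%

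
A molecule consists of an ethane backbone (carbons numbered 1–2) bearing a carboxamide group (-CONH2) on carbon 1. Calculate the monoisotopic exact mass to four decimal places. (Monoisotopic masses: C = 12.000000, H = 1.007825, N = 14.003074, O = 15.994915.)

73.0528

Atom tally by fragment:
  H2NOCCH2 → C:2 H:4 O:1 N:1
  CH3 → C:1 H:3
Element totals:
  C: 3
  H: 7
  N: 1
  O: 1
Molecular formula: C3H7NO.
  M = 3(12.0) + 7(1.007825) + 14.003074 + 15.994915
    = 36.000000 + 7.054775 + 14.003074 + 15.994915 = 73.052764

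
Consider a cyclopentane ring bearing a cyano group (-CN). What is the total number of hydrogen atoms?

9

Atom tally by fragment:
  cyclopentane ring core → C:5 H:10
  (− 1 ring H displaced by substituents)
  + CN → C:1 N:1
Element totals:
  C: 6
  H: 9
  N: 1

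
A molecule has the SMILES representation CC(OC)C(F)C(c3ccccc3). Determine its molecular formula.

C11H15FO

Atom tally by fragment:
  CH3 → C:1 H:3
  CH(OCH3) → C:2 H:4 O:1
  CH(F) → C:1 H:1 F:1
  CH2C6H5 → C:7 H:7
Element totals:
  C: 11
  H: 15
  F: 1
  O: 1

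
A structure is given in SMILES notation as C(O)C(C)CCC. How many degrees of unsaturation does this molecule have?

Atom tally by fragment:
  HOCH2 → C:1 H:3 O:1
  CH(CH3) → C:2 H:4
  CH2 → C:1 H:2
  CH2 → C:1 H:2
  CH3 → C:1 H:3
Element totals:
  C: 6
  H: 14
  O: 1
Molecular formula: C6H14O.
DoU = (2C + 2 + N − H − X) / 2 = (2·6 + 2 + 0 − 14 − 0) / 2 = 0.

0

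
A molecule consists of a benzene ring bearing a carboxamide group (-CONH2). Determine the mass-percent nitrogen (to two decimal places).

Atom tally by fragment:
  benzene ring core → C:6 H:6
  (− 1 ring H displaced by substituents)
  + CONH2 → C:1 H:2 O:1 N:1
Element totals:
  C: 7
  H: 7
  N: 1
  O: 1
Molecular formula: C7H7NO.
Molar mass = 121.139 g/mol.
Mass from N: 1 × 14.007 = 14.007 g/mol.
%N = 14.007 / 121.139 × 100 = 11.56%.

11.56%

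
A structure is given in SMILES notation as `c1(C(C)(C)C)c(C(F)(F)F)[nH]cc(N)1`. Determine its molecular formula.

C9H13F3N2

Atom tally by fragment:
  pyrrole ring core → C:4 H:5 N:1
  (− 3 ring H displaced by substituents)
  + C(CH3)3 → C:4 H:9
  + CF3 → C:1 F:3
  + NH2 → N:1 H:2
Element totals:
  C: 9
  H: 13
  F: 3
  N: 2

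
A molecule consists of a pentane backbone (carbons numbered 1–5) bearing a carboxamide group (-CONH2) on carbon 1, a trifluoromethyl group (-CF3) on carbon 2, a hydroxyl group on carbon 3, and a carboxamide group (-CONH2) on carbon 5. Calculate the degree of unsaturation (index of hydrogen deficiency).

2

Atom tally by fragment:
  H2NOCCH2 → C:2 H:4 O:1 N:1
  CH(CF3) → C:2 H:1 F:3
  CH(OH) → C:1 H:2 O:1
  CH2 → C:1 H:2
  CH2CONH2 → C:2 H:4 O:1 N:1
Element totals:
  C: 8
  H: 13
  F: 3
  N: 2
  O: 3
Molecular formula: C8H13F3N2O3.
DoU = (2C + 2 + N − H − X) / 2 = (2·8 + 2 + 2 − 13 − 3) / 2 = 2.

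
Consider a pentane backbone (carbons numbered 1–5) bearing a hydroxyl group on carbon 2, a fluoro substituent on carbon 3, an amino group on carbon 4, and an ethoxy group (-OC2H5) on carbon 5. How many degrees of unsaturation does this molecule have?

0

Atom tally by fragment:
  CH3 → C:1 H:3
  CH(OH) → C:1 H:2 O:1
  CH(F) → C:1 H:1 F:1
  CH(NH2) → C:1 H:3 N:1
  CH2OC2H5 → C:3 H:7 O:1
Element totals:
  C: 7
  H: 16
  F: 1
  N: 1
  O: 2
Molecular formula: C7H16FNO2.
DoU = (2C + 2 + N − H − X) / 2 = (2·7 + 2 + 1 − 16 − 1) / 2 = 0.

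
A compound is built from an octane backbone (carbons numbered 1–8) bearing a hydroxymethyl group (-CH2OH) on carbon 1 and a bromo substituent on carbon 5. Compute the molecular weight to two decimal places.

Atom tally by fragment:
  HOCH2CH2 → C:2 H:5 O:1
  CH2 → C:1 H:2
  CH2 → C:1 H:2
  CH2 → C:1 H:2
  CH(Br) → C:1 H:1 Br:1
  CH2 → C:1 H:2
  CH2 → C:1 H:2
  CH3 → C:1 H:3
Element totals:
  C: 9
  H: 19
  Br: 1
  O: 1
Molecular formula: C9H19BrO.
  M = 9(12.011) + 19(1.008) + 79.904 + 15.999
    = 108.099 + 19.152 + 79.904 + 15.999 = 223.154

223.15 g/mol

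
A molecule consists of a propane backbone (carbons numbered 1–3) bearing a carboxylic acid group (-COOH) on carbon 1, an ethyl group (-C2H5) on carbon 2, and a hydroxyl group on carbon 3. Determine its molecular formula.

C6H12O3

Atom tally by fragment:
  HOOCCH2 → C:2 H:3 O:2
  CH(C2H5) → C:3 H:6
  CH2OH → C:1 H:3 O:1
Element totals:
  C: 6
  H: 12
  O: 3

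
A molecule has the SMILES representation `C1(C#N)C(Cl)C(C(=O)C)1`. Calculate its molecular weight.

143.57 g/mol

Atom tally by fragment:
  cyclopropane ring core → C:3 H:6
  (− 3 ring H displaced by substituents)
  + CN → C:1 N:1
  + Cl → Cl:1
  + COCH3 → C:2 H:3 O:1
Element totals:
  C: 6
  H: 6
  Cl: 1
  N: 1
  O: 1
Molecular formula: C6H6ClNO.
  M = 6(12.011) + 6(1.008) + 35.45 + 14.007 + 15.999
    = 72.066 + 6.048 + 35.450 + 14.007 + 15.999 = 143.570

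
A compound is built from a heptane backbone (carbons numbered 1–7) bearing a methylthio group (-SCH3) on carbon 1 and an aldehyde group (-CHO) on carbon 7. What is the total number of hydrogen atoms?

18

Atom tally by fragment:
  CH3SCH2 → C:2 H:5 S:1
  CH2 → C:1 H:2
  CH2 → C:1 H:2
  CH2 → C:1 H:2
  CH2 → C:1 H:2
  CH2 → C:1 H:2
  CH2CHO → C:2 H:3 O:1
Element totals:
  C: 9
  H: 18
  O: 1
  S: 1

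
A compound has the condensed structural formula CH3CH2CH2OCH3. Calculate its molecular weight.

Element totals:
  C: 4
  H: 10
  O: 1
Molecular formula: C4H10O.
  M = 4(12.011) + 10(1.008) + 15.999
    = 48.044 + 10.080 + 15.999 = 74.123

74.12 g/mol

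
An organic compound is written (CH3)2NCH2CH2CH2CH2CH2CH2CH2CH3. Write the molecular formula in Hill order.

C10H23N

Atom tally by fragment:
  (CH3)2NCH2 → C:3 H:8 N:1
  CH2 → C:1 H:2
  CH2 → C:1 H:2
  CH2 → C:1 H:2
  CH2 → C:1 H:2
  CH2 → C:1 H:2
  CH2 → C:1 H:2
  CH3 → C:1 H:3
Element totals:
  C: 10
  H: 23
  N: 1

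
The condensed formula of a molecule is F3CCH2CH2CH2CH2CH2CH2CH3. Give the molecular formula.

C8H15F3

Element totals:
  C: 8
  H: 15
  F: 3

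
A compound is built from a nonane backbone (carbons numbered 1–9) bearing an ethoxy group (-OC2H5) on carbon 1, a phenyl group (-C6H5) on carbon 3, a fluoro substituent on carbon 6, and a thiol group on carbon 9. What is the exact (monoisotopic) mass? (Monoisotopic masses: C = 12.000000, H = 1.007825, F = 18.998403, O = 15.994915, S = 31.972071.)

Atom tally by fragment:
  C2H5OCH2 → C:3 H:7 O:1
  CH2 → C:1 H:2
  CH(C6H5) → C:7 H:6
  CH2 → C:1 H:2
  CH2 → C:1 H:2
  CH(F) → C:1 H:1 F:1
  CH2 → C:1 H:2
  CH2 → C:1 H:2
  CH2SH → C:1 H:3 S:1
Element totals:
  C: 17
  H: 27
  F: 1
  O: 1
  S: 1
Molecular formula: C17H27FOS.
  M = 17(12.0) + 27(1.007825) + 18.998403 + 15.994915 + 31.972071
    = 204.000000 + 27.211275 + 18.998403 + 15.994915 + 31.972071 = 298.176664

298.1767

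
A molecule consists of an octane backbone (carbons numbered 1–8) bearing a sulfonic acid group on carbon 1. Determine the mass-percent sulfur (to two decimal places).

16.50%

Atom tally by fragment:
  HO3SCH2 → C:1 H:3 S:1 O:3
  CH2 → C:1 H:2
  CH2 → C:1 H:2
  CH2 → C:1 H:2
  CH2 → C:1 H:2
  CH2 → C:1 H:2
  CH2 → C:1 H:2
  CH3 → C:1 H:3
Element totals:
  C: 8
  H: 18
  O: 3
  S: 1
Molecular formula: C8H18O3S.
Molar mass = 194.289 g/mol.
Mass from S: 1 × 32.06 = 32.060 g/mol.
%S = 32.060 / 194.289 × 100 = 16.50%.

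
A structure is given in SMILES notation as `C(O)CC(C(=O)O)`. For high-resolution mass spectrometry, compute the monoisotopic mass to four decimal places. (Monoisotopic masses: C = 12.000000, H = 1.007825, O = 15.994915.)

Atom tally by fragment:
  HOCH2 → C:1 H:3 O:1
  CH2 → C:1 H:2
  CH2COOH → C:2 H:3 O:2
Element totals:
  C: 4
  H: 8
  O: 3
Molecular formula: C4H8O3.
  M = 4(12.0) + 8(1.007825) + 3(15.994915)
    = 48.000000 + 8.062600 + 47.984745 = 104.047345

104.0473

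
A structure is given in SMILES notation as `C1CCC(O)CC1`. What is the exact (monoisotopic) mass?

Atom tally by fragment:
  cyclohexane ring core → C:6 H:12
  (− 1 ring H displaced by substituents)
  + OH → O:1 H:1
Element totals:
  C: 6
  H: 12
  O: 1
Molecular formula: C6H12O.
  M = 6(12.0) + 12(1.007825) + 15.994915
    = 72.000000 + 12.093900 + 15.994915 = 100.088815

100.0888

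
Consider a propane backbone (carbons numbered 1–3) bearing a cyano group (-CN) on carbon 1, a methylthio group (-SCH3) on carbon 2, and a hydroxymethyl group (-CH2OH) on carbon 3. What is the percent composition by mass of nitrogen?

9.65%

Atom tally by fragment:
  NCCH2 → C:2 H:2 N:1
  CH(SCH3) → C:2 H:4 S:1
  CH2CH2OH → C:2 H:5 O:1
Element totals:
  C: 6
  H: 11
  N: 1
  O: 1
  S: 1
Molecular formula: C6H11NOS.
Molar mass = 145.220 g/mol.
Mass from N: 1 × 14.007 = 14.007 g/mol.
%N = 14.007 / 145.220 × 100 = 9.65%.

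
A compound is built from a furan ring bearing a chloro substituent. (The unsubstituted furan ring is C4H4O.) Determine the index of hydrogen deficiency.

Atom tally by fragment:
  furan ring core → C:4 H:4 O:1
  (− 1 ring H displaced by substituents)
  + Cl → Cl:1
Element totals:
  C: 4
  H: 3
  Cl: 1
  O: 1
Molecular formula: C4H3ClO.
DoU = (2C + 2 + N − H − X) / 2 = (2·4 + 2 + 0 − 3 − 1) / 2 = 3.

3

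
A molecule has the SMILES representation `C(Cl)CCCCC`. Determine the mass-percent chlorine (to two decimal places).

Atom tally by fragment:
  ClCH2 → C:1 H:2 Cl:1
  CH2 → C:1 H:2
  CH2 → C:1 H:2
  CH2 → C:1 H:2
  CH2 → C:1 H:2
  CH3 → C:1 H:3
Element totals:
  C: 6
  H: 13
  Cl: 1
Molecular formula: C6H13Cl.
Molar mass = 120.620 g/mol.
Mass from Cl: 1 × 35.45 = 35.450 g/mol.
%Cl = 35.450 / 120.620 × 100 = 29.39%.

29.39%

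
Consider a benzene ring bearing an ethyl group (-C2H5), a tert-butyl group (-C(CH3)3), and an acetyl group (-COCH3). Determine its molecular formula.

Atom tally by fragment:
  benzene ring core → C:6 H:6
  (− 3 ring H displaced by substituents)
  + C2H5 → C:2 H:5
  + C(CH3)3 → C:4 H:9
  + COCH3 → C:2 H:3 O:1
Element totals:
  C: 14
  H: 20
  O: 1

C14H20O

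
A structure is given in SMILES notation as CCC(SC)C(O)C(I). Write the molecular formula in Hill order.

C6H13IOS

Atom tally by fragment:
  CH3 → C:1 H:3
  CH2 → C:1 H:2
  CH(SCH3) → C:2 H:4 S:1
  CH(OH) → C:1 H:2 O:1
  CH2I → C:1 H:2 I:1
Element totals:
  C: 6
  H: 13
  I: 1
  O: 1
  S: 1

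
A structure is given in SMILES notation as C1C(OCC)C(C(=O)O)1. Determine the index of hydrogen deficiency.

Atom tally by fragment:
  cyclopropane ring core → C:3 H:6
  (− 2 ring H displaced by substituents)
  + OC2H5 → C:2 H:5 O:1
  + COOH → C:1 H:1 O:2
Element totals:
  C: 6
  H: 10
  O: 3
Molecular formula: C6H10O3.
DoU = (2C + 2 + N − H − X) / 2 = (2·6 + 2 + 0 − 10 − 0) / 2 = 2.

2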